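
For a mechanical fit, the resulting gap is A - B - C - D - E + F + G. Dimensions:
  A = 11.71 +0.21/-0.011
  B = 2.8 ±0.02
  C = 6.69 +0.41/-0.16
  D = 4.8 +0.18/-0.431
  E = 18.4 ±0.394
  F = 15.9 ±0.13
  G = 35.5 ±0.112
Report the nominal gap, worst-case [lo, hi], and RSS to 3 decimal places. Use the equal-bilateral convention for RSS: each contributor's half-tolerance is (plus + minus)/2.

Stack each dimension's contribution:
  +A: nom +11.710 → Σnom=11.710; wc +0.210/-0.011 → slack +0.210/-0.011; half-tol=0.111, Σhalf²=0.012210
  -B: nom -2.800 → Σnom=8.910; wc +0.020/-0.020 → slack +0.230/-0.031; half-tol=0.020, Σhalf²=0.012610
  -C: nom -6.690 → Σnom=2.220; wc +0.160/-0.410 → slack +0.390/-0.441; half-tol=0.285, Σhalf²=0.093835
  -D: nom -4.800 → Σnom=-2.580; wc +0.431/-0.180 → slack +0.821/-0.621; half-tol=0.305, Σhalf²=0.187165
  -E: nom -18.400 → Σnom=-20.980; wc +0.394/-0.394 → slack +1.215/-1.015; half-tol=0.394, Σhalf²=0.342402
  +F: nom +15.900 → Σnom=-5.080; wc +0.130/-0.130 → slack +1.345/-1.145; half-tol=0.130, Σhalf²=0.359302
  +G: nom +35.500 → Σnom=30.420; wc +0.112/-0.112 → slack +1.457/-1.257; half-tol=0.112, Σhalf²=0.371846
Nominal = 30.420. Worst-case = [30.420 - 1.257, 30.420 + 1.457] = [29.163, 31.877]. RSS = √0.371846 = 0.610.

nominal=30.420 wc=[29.163,31.877] rss=0.610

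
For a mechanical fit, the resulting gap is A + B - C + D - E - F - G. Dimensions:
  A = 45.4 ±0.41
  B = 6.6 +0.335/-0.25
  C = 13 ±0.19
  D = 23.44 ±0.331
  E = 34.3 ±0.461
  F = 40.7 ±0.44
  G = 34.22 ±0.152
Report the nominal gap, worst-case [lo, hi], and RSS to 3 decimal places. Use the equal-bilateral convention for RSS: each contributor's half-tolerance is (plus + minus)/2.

Stack each dimension's contribution:
  +A: nom +45.400 → Σnom=45.400; wc +0.410/-0.410 → slack +0.410/-0.410; half-tol=0.410, Σhalf²=0.168100
  +B: nom +6.600 → Σnom=52.000; wc +0.335/-0.250 → slack +0.745/-0.660; half-tol=0.292, Σhalf²=0.253656
  -C: nom -13.000 → Σnom=39.000; wc +0.190/-0.190 → slack +0.935/-0.850; half-tol=0.190, Σhalf²=0.289756
  +D: nom +23.440 → Σnom=62.440; wc +0.331/-0.331 → slack +1.266/-1.181; half-tol=0.331, Σhalf²=0.399317
  -E: nom -34.300 → Σnom=28.140; wc +0.461/-0.461 → slack +1.727/-1.642; half-tol=0.461, Σhalf²=0.611838
  -F: nom -40.700 → Σnom=-12.560; wc +0.440/-0.440 → slack +2.167/-2.082; half-tol=0.440, Σhalf²=0.805438
  -G: nom -34.220 → Σnom=-46.780; wc +0.152/-0.152 → slack +2.319/-2.234; half-tol=0.152, Σhalf²=0.828542
Nominal = -46.780. Worst-case = [-46.780 - 2.234, -46.780 + 2.319] = [-49.014, -44.461]. RSS = √0.828542 = 0.910.

nominal=-46.780 wc=[-49.014,-44.461] rss=0.910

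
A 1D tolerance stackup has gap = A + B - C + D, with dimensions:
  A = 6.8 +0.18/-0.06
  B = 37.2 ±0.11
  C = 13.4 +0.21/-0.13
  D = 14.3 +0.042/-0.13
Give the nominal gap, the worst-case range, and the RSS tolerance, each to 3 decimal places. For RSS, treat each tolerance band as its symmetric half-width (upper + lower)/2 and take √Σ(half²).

nominal=44.900 wc=[44.390,45.362] rss=0.251

Stack each dimension's contribution:
  +A: nom +6.800 → Σnom=6.800; wc +0.180/-0.060 → slack +0.180/-0.060; half-tol=0.120, Σhalf²=0.014400
  +B: nom +37.200 → Σnom=44.000; wc +0.110/-0.110 → slack +0.290/-0.170; half-tol=0.110, Σhalf²=0.026500
  -C: nom -13.400 → Σnom=30.600; wc +0.130/-0.210 → slack +0.420/-0.380; half-tol=0.170, Σhalf²=0.055400
  +D: nom +14.300 → Σnom=44.900; wc +0.042/-0.130 → slack +0.462/-0.510; half-tol=0.086, Σhalf²=0.062796
Nominal = 44.900. Worst-case = [44.900 - 0.510, 44.900 + 0.462] = [44.390, 45.362]. RSS = √0.062796 = 0.251.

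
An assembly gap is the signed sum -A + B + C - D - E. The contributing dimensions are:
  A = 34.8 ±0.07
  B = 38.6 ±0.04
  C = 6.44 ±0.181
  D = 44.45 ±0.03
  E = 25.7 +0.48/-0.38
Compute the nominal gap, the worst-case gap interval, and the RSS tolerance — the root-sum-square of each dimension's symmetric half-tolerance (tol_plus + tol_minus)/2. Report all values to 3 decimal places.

Stack each dimension's contribution:
  -A: nom -34.800 → Σnom=-34.800; wc +0.070/-0.070 → slack +0.070/-0.070; half-tol=0.070, Σhalf²=0.004900
  +B: nom +38.600 → Σnom=3.800; wc +0.040/-0.040 → slack +0.110/-0.110; half-tol=0.040, Σhalf²=0.006500
  +C: nom +6.440 → Σnom=10.240; wc +0.181/-0.181 → slack +0.291/-0.291; half-tol=0.181, Σhalf²=0.039261
  -D: nom -44.450 → Σnom=-34.210; wc +0.030/-0.030 → slack +0.321/-0.321; half-tol=0.030, Σhalf²=0.040161
  -E: nom -25.700 → Σnom=-59.910; wc +0.380/-0.480 → slack +0.701/-0.801; half-tol=0.430, Σhalf²=0.225061
Nominal = -59.910. Worst-case = [-59.910 - 0.801, -59.910 + 0.701] = [-60.711, -59.209]. RSS = √0.225061 = 0.474.

nominal=-59.910 wc=[-60.711,-59.209] rss=0.474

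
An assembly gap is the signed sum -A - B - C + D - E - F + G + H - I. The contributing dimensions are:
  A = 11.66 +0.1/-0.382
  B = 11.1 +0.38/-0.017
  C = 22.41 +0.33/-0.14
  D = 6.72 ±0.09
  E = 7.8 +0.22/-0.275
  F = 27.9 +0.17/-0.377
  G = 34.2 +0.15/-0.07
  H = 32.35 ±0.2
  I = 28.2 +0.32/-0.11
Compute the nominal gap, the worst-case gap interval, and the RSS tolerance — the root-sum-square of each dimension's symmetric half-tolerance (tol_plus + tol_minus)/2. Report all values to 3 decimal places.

nominal=-35.800 wc=[-37.680,-34.059] rss=0.629

Stack each dimension's contribution:
  -A: nom -11.660 → Σnom=-11.660; wc +0.382/-0.100 → slack +0.382/-0.100; half-tol=0.241, Σhalf²=0.058081
  -B: nom -11.100 → Σnom=-22.760; wc +0.017/-0.380 → slack +0.399/-0.480; half-tol=0.199, Σhalf²=0.097483
  -C: nom -22.410 → Σnom=-45.170; wc +0.140/-0.330 → slack +0.539/-0.810; half-tol=0.235, Σhalf²=0.152708
  +D: nom +6.720 → Σnom=-38.450; wc +0.090/-0.090 → slack +0.629/-0.900; half-tol=0.090, Σhalf²=0.160808
  -E: nom -7.800 → Σnom=-46.250; wc +0.275/-0.220 → slack +0.904/-1.120; half-tol=0.247, Σhalf²=0.222064
  -F: nom -27.900 → Σnom=-74.150; wc +0.377/-0.170 → slack +1.281/-1.290; half-tol=0.274, Σhalf²=0.296867
  +G: nom +34.200 → Σnom=-39.950; wc +0.150/-0.070 → slack +1.431/-1.360; half-tol=0.110, Σhalf²=0.308967
  +H: nom +32.350 → Σnom=-7.600; wc +0.200/-0.200 → slack +1.631/-1.560; half-tol=0.200, Σhalf²=0.348967
  -I: nom -28.200 → Σnom=-35.800; wc +0.110/-0.320 → slack +1.741/-1.880; half-tol=0.215, Σhalf²=0.395192
Nominal = -35.800. Worst-case = [-35.800 - 1.880, -35.800 + 1.741] = [-37.680, -34.059]. RSS = √0.395192 = 0.629.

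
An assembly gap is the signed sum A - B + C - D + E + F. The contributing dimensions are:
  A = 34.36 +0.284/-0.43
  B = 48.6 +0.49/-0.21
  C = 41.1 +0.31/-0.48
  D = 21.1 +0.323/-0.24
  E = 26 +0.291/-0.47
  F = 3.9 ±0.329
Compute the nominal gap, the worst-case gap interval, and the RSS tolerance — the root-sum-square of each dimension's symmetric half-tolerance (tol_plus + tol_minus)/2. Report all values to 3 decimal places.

Stack each dimension's contribution:
  +A: nom +34.360 → Σnom=34.360; wc +0.284/-0.430 → slack +0.284/-0.430; half-tol=0.357, Σhalf²=0.127449
  -B: nom -48.600 → Σnom=-14.240; wc +0.210/-0.490 → slack +0.494/-0.920; half-tol=0.350, Σhalf²=0.249949
  +C: nom +41.100 → Σnom=26.860; wc +0.310/-0.480 → slack +0.804/-1.400; half-tol=0.395, Σhalf²=0.405974
  -D: nom -21.100 → Σnom=5.760; wc +0.240/-0.323 → slack +1.044/-1.723; half-tol=0.281, Σhalf²=0.485216
  +E: nom +26.000 → Σnom=31.760; wc +0.291/-0.470 → slack +1.335/-2.193; half-tol=0.380, Σhalf²=0.629996
  +F: nom +3.900 → Σnom=35.660; wc +0.329/-0.329 → slack +1.664/-2.522; half-tol=0.329, Σhalf²=0.738237
Nominal = 35.660. Worst-case = [35.660 - 2.522, 35.660 + 1.664] = [33.138, 37.324]. RSS = √0.738237 = 0.859.

nominal=35.660 wc=[33.138,37.324] rss=0.859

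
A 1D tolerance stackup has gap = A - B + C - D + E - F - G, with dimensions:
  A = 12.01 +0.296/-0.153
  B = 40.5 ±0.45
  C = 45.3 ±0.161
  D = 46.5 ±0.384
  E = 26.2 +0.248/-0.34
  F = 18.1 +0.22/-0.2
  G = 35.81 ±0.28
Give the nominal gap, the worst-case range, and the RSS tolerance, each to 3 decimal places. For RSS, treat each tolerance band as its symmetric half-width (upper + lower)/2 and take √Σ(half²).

nominal=-57.400 wc=[-59.388,-55.381] rss=0.797

Stack each dimension's contribution:
  +A: nom +12.010 → Σnom=12.010; wc +0.296/-0.153 → slack +0.296/-0.153; half-tol=0.224, Σhalf²=0.050400
  -B: nom -40.500 → Σnom=-28.490; wc +0.450/-0.450 → slack +0.746/-0.603; half-tol=0.450, Σhalf²=0.252900
  +C: nom +45.300 → Σnom=16.810; wc +0.161/-0.161 → slack +0.907/-0.764; half-tol=0.161, Σhalf²=0.278821
  -D: nom -46.500 → Σnom=-29.690; wc +0.384/-0.384 → slack +1.291/-1.148; half-tol=0.384, Σhalf²=0.426277
  +E: nom +26.200 → Σnom=-3.490; wc +0.248/-0.340 → slack +1.539/-1.488; half-tol=0.294, Σhalf²=0.512713
  -F: nom -18.100 → Σnom=-21.590; wc +0.200/-0.220 → slack +1.739/-1.708; half-tol=0.210, Σhalf²=0.556813
  -G: nom -35.810 → Σnom=-57.400; wc +0.280/-0.280 → slack +2.019/-1.988; half-tol=0.280, Σhalf²=0.635213
Nominal = -57.400. Worst-case = [-57.400 - 1.988, -57.400 + 2.019] = [-59.388, -55.381]. RSS = √0.635213 = 0.797.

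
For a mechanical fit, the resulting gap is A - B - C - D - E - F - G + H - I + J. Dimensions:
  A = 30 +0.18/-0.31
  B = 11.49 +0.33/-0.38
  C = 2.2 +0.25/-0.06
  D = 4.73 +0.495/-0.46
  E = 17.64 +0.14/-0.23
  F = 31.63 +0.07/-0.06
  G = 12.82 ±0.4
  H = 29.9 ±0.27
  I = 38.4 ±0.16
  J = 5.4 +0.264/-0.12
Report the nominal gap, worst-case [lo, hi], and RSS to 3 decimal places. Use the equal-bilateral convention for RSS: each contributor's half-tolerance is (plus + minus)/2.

Stack each dimension's contribution:
  +A: nom +30.000 → Σnom=30.000; wc +0.180/-0.310 → slack +0.180/-0.310; half-tol=0.245, Σhalf²=0.060025
  -B: nom -11.490 → Σnom=18.510; wc +0.380/-0.330 → slack +0.560/-0.640; half-tol=0.355, Σhalf²=0.186050
  -C: nom -2.200 → Σnom=16.310; wc +0.060/-0.250 → slack +0.620/-0.890; half-tol=0.155, Σhalf²=0.210075
  -D: nom -4.730 → Σnom=11.580; wc +0.460/-0.495 → slack +1.080/-1.385; half-tol=0.478, Σhalf²=0.438081
  -E: nom -17.640 → Σnom=-6.060; wc +0.230/-0.140 → slack +1.310/-1.525; half-tol=0.185, Σhalf²=0.472306
  -F: nom -31.630 → Σnom=-37.690; wc +0.060/-0.070 → slack +1.370/-1.595; half-tol=0.065, Σhalf²=0.476531
  -G: nom -12.820 → Σnom=-50.510; wc +0.400/-0.400 → slack +1.770/-1.995; half-tol=0.400, Σhalf²=0.636531
  +H: nom +29.900 → Σnom=-20.610; wc +0.270/-0.270 → slack +2.040/-2.265; half-tol=0.270, Σhalf²=0.709431
  -I: nom -38.400 → Σnom=-59.010; wc +0.160/-0.160 → slack +2.200/-2.425; half-tol=0.160, Σhalf²=0.735031
  +J: nom +5.400 → Σnom=-53.610; wc +0.264/-0.120 → slack +2.464/-2.545; half-tol=0.192, Σhalf²=0.771895
Nominal = -53.610. Worst-case = [-53.610 - 2.545, -53.610 + 2.464] = [-56.155, -51.146]. RSS = √0.771895 = 0.879.

nominal=-53.610 wc=[-56.155,-51.146] rss=0.879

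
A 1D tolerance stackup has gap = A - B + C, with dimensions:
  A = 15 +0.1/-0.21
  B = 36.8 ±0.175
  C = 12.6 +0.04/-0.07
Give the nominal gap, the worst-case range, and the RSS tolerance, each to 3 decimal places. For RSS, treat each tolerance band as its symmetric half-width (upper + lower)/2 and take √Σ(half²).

nominal=-9.200 wc=[-9.655,-8.885] rss=0.240

Stack each dimension's contribution:
  +A: nom +15.000 → Σnom=15.000; wc +0.100/-0.210 → slack +0.100/-0.210; half-tol=0.155, Σhalf²=0.024025
  -B: nom -36.800 → Σnom=-21.800; wc +0.175/-0.175 → slack +0.275/-0.385; half-tol=0.175, Σhalf²=0.054650
  +C: nom +12.600 → Σnom=-9.200; wc +0.040/-0.070 → slack +0.315/-0.455; half-tol=0.055, Σhalf²=0.057675
Nominal = -9.200. Worst-case = [-9.200 - 0.455, -9.200 + 0.315] = [-9.655, -8.885]. RSS = √0.057675 = 0.240.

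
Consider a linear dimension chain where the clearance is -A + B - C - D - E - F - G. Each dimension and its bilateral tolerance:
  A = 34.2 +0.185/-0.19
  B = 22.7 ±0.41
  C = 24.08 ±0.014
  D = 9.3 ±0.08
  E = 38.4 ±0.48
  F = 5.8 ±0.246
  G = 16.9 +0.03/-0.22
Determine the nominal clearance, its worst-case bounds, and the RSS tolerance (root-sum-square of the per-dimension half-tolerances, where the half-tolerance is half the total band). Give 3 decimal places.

Stack each dimension's contribution:
  -A: nom -34.200 → Σnom=-34.200; wc +0.190/-0.185 → slack +0.190/-0.185; half-tol=0.188, Σhalf²=0.035156
  +B: nom +22.700 → Σnom=-11.500; wc +0.410/-0.410 → slack +0.600/-0.595; half-tol=0.410, Σhalf²=0.203256
  -C: nom -24.080 → Σnom=-35.580; wc +0.014/-0.014 → slack +0.614/-0.609; half-tol=0.014, Σhalf²=0.203452
  -D: nom -9.300 → Σnom=-44.880; wc +0.080/-0.080 → slack +0.694/-0.689; half-tol=0.080, Σhalf²=0.209852
  -E: nom -38.400 → Σnom=-83.280; wc +0.480/-0.480 → slack +1.174/-1.169; half-tol=0.480, Σhalf²=0.440252
  -F: nom -5.800 → Σnom=-89.080; wc +0.246/-0.246 → slack +1.420/-1.415; half-tol=0.246, Σhalf²=0.500768
  -G: nom -16.900 → Σnom=-105.980; wc +0.220/-0.030 → slack +1.640/-1.445; half-tol=0.125, Σhalf²=0.516393
Nominal = -105.980. Worst-case = [-105.980 - 1.445, -105.980 + 1.640] = [-107.425, -104.340]. RSS = √0.516393 = 0.719.

nominal=-105.980 wc=[-107.425,-104.340] rss=0.719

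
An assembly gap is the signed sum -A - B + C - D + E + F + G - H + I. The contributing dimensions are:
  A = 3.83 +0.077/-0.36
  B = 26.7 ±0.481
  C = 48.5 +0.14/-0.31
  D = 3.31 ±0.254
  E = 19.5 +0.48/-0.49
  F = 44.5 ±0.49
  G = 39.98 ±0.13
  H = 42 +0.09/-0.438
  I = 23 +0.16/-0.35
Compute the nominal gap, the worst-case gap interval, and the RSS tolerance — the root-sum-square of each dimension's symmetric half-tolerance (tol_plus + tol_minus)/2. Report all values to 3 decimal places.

Stack each dimension's contribution:
  -A: nom -3.830 → Σnom=-3.830; wc +0.360/-0.077 → slack +0.360/-0.077; half-tol=0.218, Σhalf²=0.047742
  -B: nom -26.700 → Σnom=-30.530; wc +0.481/-0.481 → slack +0.841/-0.558; half-tol=0.481, Σhalf²=0.279103
  +C: nom +48.500 → Σnom=17.970; wc +0.140/-0.310 → slack +0.981/-0.868; half-tol=0.225, Σhalf²=0.329728
  -D: nom -3.310 → Σnom=14.660; wc +0.254/-0.254 → slack +1.235/-1.122; half-tol=0.254, Σhalf²=0.394244
  +E: nom +19.500 → Σnom=34.160; wc +0.480/-0.490 → slack +1.715/-1.612; half-tol=0.485, Σhalf²=0.629469
  +F: nom +44.500 → Σnom=78.660; wc +0.490/-0.490 → slack +2.205/-2.102; half-tol=0.490, Σhalf²=0.869569
  +G: nom +39.980 → Σnom=118.640; wc +0.130/-0.130 → slack +2.335/-2.232; half-tol=0.130, Σhalf²=0.886469
  -H: nom -42.000 → Σnom=76.640; wc +0.438/-0.090 → slack +2.773/-2.322; half-tol=0.264, Σhalf²=0.956165
  +I: nom +23.000 → Σnom=99.640; wc +0.160/-0.350 → slack +2.933/-2.672; half-tol=0.255, Σhalf²=1.021190
Nominal = 99.640. Worst-case = [99.640 - 2.672, 99.640 + 2.933] = [96.968, 102.573]. RSS = √1.021190 = 1.011.

nominal=99.640 wc=[96.968,102.573] rss=1.011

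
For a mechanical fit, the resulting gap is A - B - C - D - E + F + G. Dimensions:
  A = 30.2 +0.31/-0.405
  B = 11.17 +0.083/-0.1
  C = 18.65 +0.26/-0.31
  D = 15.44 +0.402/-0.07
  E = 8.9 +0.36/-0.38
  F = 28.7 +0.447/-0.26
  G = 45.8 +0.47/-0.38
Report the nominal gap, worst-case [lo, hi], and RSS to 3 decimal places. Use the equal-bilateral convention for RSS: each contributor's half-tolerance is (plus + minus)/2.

nominal=50.540 wc=[48.390,52.627] rss=0.846

Stack each dimension's contribution:
  +A: nom +30.200 → Σnom=30.200; wc +0.310/-0.405 → slack +0.310/-0.405; half-tol=0.358, Σhalf²=0.127806
  -B: nom -11.170 → Σnom=19.030; wc +0.100/-0.083 → slack +0.410/-0.488; half-tol=0.091, Σhalf²=0.136179
  -C: nom -18.650 → Σnom=0.380; wc +0.310/-0.260 → slack +0.720/-0.748; half-tol=0.285, Σhalf²=0.217404
  -D: nom -15.440 → Σnom=-15.060; wc +0.070/-0.402 → slack +0.790/-1.150; half-tol=0.236, Σhalf²=0.273100
  -E: nom -8.900 → Σnom=-23.960; wc +0.380/-0.360 → slack +1.170/-1.510; half-tol=0.370, Σhalf²=0.410000
  +F: nom +28.700 → Σnom=4.740; wc +0.447/-0.260 → slack +1.617/-1.770; half-tol=0.354, Σhalf²=0.534962
  +G: nom +45.800 → Σnom=50.540; wc +0.470/-0.380 → slack +2.087/-2.150; half-tol=0.425, Σhalf²=0.715587
Nominal = 50.540. Worst-case = [50.540 - 2.150, 50.540 + 2.087] = [48.390, 52.627]. RSS = √0.715587 = 0.846.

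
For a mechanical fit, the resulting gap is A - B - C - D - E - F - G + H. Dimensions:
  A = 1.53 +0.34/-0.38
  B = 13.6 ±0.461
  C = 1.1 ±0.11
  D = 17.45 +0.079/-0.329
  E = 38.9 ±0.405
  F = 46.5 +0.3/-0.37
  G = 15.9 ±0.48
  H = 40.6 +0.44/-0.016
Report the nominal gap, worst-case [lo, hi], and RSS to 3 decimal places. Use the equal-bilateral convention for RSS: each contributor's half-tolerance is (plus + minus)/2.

Stack each dimension's contribution:
  +A: nom +1.530 → Σnom=1.530; wc +0.340/-0.380 → slack +0.340/-0.380; half-tol=0.360, Σhalf²=0.129600
  -B: nom -13.600 → Σnom=-12.070; wc +0.461/-0.461 → slack +0.801/-0.841; half-tol=0.461, Σhalf²=0.342121
  -C: nom -1.100 → Σnom=-13.170; wc +0.110/-0.110 → slack +0.911/-0.951; half-tol=0.110, Σhalf²=0.354221
  -D: nom -17.450 → Σnom=-30.620; wc +0.329/-0.079 → slack +1.240/-1.030; half-tol=0.204, Σhalf²=0.395837
  -E: nom -38.900 → Σnom=-69.520; wc +0.405/-0.405 → slack +1.645/-1.435; half-tol=0.405, Σhalf²=0.559862
  -F: nom -46.500 → Σnom=-116.020; wc +0.370/-0.300 → slack +2.015/-1.735; half-tol=0.335, Σhalf²=0.672087
  -G: nom -15.900 → Σnom=-131.920; wc +0.480/-0.480 → slack +2.495/-2.215; half-tol=0.480, Σhalf²=0.902487
  +H: nom +40.600 → Σnom=-91.320; wc +0.440/-0.016 → slack +2.935/-2.231; half-tol=0.228, Σhalf²=0.954471
Nominal = -91.320. Worst-case = [-91.320 - 2.231, -91.320 + 2.935] = [-93.551, -88.385]. RSS = √0.954471 = 0.977.

nominal=-91.320 wc=[-93.551,-88.385] rss=0.977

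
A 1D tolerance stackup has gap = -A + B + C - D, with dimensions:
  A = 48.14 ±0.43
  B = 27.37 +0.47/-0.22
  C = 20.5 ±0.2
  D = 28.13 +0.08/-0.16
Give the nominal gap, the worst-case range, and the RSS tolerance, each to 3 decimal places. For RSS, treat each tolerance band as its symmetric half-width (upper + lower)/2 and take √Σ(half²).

nominal=-28.400 wc=[-29.330,-27.140] rss=0.599

Stack each dimension's contribution:
  -A: nom -48.140 → Σnom=-48.140; wc +0.430/-0.430 → slack +0.430/-0.430; half-tol=0.430, Σhalf²=0.184900
  +B: nom +27.370 → Σnom=-20.770; wc +0.470/-0.220 → slack +0.900/-0.650; half-tol=0.345, Σhalf²=0.303925
  +C: nom +20.500 → Σnom=-0.270; wc +0.200/-0.200 → slack +1.100/-0.850; half-tol=0.200, Σhalf²=0.343925
  -D: nom -28.130 → Σnom=-28.400; wc +0.160/-0.080 → slack +1.260/-0.930; half-tol=0.120, Σhalf²=0.358325
Nominal = -28.400. Worst-case = [-28.400 - 0.930, -28.400 + 1.260] = [-29.330, -27.140]. RSS = √0.358325 = 0.599.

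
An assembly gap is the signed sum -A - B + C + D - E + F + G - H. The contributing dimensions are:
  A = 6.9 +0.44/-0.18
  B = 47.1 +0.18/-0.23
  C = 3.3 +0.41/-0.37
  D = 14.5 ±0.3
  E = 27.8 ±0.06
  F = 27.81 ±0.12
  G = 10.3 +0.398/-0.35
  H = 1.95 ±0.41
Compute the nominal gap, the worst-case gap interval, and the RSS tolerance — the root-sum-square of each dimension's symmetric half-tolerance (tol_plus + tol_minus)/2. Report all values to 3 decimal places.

nominal=-27.840 wc=[-30.070,-25.732] rss=0.840

Stack each dimension's contribution:
  -A: nom -6.900 → Σnom=-6.900; wc +0.180/-0.440 → slack +0.180/-0.440; half-tol=0.310, Σhalf²=0.096100
  -B: nom -47.100 → Σnom=-54.000; wc +0.230/-0.180 → slack +0.410/-0.620; half-tol=0.205, Σhalf²=0.138125
  +C: nom +3.300 → Σnom=-50.700; wc +0.410/-0.370 → slack +0.820/-0.990; half-tol=0.390, Σhalf²=0.290225
  +D: nom +14.500 → Σnom=-36.200; wc +0.300/-0.300 → slack +1.120/-1.290; half-tol=0.300, Σhalf²=0.380225
  -E: nom -27.800 → Σnom=-64.000; wc +0.060/-0.060 → slack +1.180/-1.350; half-tol=0.060, Σhalf²=0.383825
  +F: nom +27.810 → Σnom=-36.190; wc +0.120/-0.120 → slack +1.300/-1.470; half-tol=0.120, Σhalf²=0.398225
  +G: nom +10.300 → Σnom=-25.890; wc +0.398/-0.350 → slack +1.698/-1.820; half-tol=0.374, Σhalf²=0.538101
  -H: nom -1.950 → Σnom=-27.840; wc +0.410/-0.410 → slack +2.108/-2.230; half-tol=0.410, Σhalf²=0.706201
Nominal = -27.840. Worst-case = [-27.840 - 2.230, -27.840 + 2.108] = [-30.070, -25.732]. RSS = √0.706201 = 0.840.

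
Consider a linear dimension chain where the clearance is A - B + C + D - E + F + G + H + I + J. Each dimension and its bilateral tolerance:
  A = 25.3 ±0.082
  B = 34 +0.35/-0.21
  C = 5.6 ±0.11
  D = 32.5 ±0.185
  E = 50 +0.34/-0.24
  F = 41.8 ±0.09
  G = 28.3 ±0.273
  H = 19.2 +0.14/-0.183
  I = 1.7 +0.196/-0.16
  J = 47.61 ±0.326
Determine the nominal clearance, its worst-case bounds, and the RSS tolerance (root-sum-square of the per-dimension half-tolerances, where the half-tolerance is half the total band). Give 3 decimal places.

nominal=118.010 wc=[115.911,119.862] rss=0.680

Stack each dimension's contribution:
  +A: nom +25.300 → Σnom=25.300; wc +0.082/-0.082 → slack +0.082/-0.082; half-tol=0.082, Σhalf²=0.006724
  -B: nom -34.000 → Σnom=-8.700; wc +0.210/-0.350 → slack +0.292/-0.432; half-tol=0.280, Σhalf²=0.085124
  +C: nom +5.600 → Σnom=-3.100; wc +0.110/-0.110 → slack +0.402/-0.542; half-tol=0.110, Σhalf²=0.097224
  +D: nom +32.500 → Σnom=29.400; wc +0.185/-0.185 → slack +0.587/-0.727; half-tol=0.185, Σhalf²=0.131449
  -E: nom -50.000 → Σnom=-20.600; wc +0.240/-0.340 → slack +0.827/-1.067; half-tol=0.290, Σhalf²=0.215549
  +F: nom +41.800 → Σnom=21.200; wc +0.090/-0.090 → slack +0.917/-1.157; half-tol=0.090, Σhalf²=0.223649
  +G: nom +28.300 → Σnom=49.500; wc +0.273/-0.273 → slack +1.190/-1.430; half-tol=0.273, Σhalf²=0.298178
  +H: nom +19.200 → Σnom=68.700; wc +0.140/-0.183 → slack +1.330/-1.613; half-tol=0.162, Σhalf²=0.324260
  +I: nom +1.700 → Σnom=70.400; wc +0.196/-0.160 → slack +1.526/-1.773; half-tol=0.178, Σhalf²=0.355944
  +J: nom +47.610 → Σnom=118.010; wc +0.326/-0.326 → slack +1.852/-2.099; half-tol=0.326, Σhalf²=0.462220
Nominal = 118.010. Worst-case = [118.010 - 2.099, 118.010 + 1.852] = [115.911, 119.862]. RSS = √0.462220 = 0.680.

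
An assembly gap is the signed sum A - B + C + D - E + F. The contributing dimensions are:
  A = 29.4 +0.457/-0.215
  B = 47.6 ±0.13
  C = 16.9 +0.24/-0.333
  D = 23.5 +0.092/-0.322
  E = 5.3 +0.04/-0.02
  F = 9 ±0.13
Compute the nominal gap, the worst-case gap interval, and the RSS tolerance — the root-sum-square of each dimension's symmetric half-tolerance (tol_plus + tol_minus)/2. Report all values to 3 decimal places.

Stack each dimension's contribution:
  +A: nom +29.400 → Σnom=29.400; wc +0.457/-0.215 → slack +0.457/-0.215; half-tol=0.336, Σhalf²=0.112896
  -B: nom -47.600 → Σnom=-18.200; wc +0.130/-0.130 → slack +0.587/-0.345; half-tol=0.130, Σhalf²=0.129796
  +C: nom +16.900 → Σnom=-1.300; wc +0.240/-0.333 → slack +0.827/-0.678; half-tol=0.286, Σhalf²=0.211878
  +D: nom +23.500 → Σnom=22.200; wc +0.092/-0.322 → slack +0.919/-1.000; half-tol=0.207, Σhalf²=0.254727
  -E: nom -5.300 → Σnom=16.900; wc +0.020/-0.040 → slack +0.939/-1.040; half-tol=0.030, Σhalf²=0.255627
  +F: nom +9.000 → Σnom=25.900; wc +0.130/-0.130 → slack +1.069/-1.170; half-tol=0.130, Σhalf²=0.272527
Nominal = 25.900. Worst-case = [25.900 - 1.170, 25.900 + 1.069] = [24.730, 26.969]. RSS = √0.272527 = 0.522.

nominal=25.900 wc=[24.730,26.969] rss=0.522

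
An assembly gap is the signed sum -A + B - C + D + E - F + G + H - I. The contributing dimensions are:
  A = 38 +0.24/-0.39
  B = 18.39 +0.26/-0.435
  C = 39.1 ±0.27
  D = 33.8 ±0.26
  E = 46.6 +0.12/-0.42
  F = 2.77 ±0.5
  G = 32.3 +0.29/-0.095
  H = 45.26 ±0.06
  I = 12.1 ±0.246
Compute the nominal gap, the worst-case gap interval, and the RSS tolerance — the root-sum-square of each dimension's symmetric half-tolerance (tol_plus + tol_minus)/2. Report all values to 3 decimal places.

Stack each dimension's contribution:
  -A: nom -38.000 → Σnom=-38.000; wc +0.390/-0.240 → slack +0.390/-0.240; half-tol=0.315, Σhalf²=0.099225
  +B: nom +18.390 → Σnom=-19.610; wc +0.260/-0.435 → slack +0.650/-0.675; half-tol=0.348, Σhalf²=0.219981
  -C: nom -39.100 → Σnom=-58.710; wc +0.270/-0.270 → slack +0.920/-0.945; half-tol=0.270, Σhalf²=0.292881
  +D: nom +33.800 → Σnom=-24.910; wc +0.260/-0.260 → slack +1.180/-1.205; half-tol=0.260, Σhalf²=0.360481
  +E: nom +46.600 → Σnom=21.690; wc +0.120/-0.420 → slack +1.300/-1.625; half-tol=0.270, Σhalf²=0.433381
  -F: nom -2.770 → Σnom=18.920; wc +0.500/-0.500 → slack +1.800/-2.125; half-tol=0.500, Σhalf²=0.683381
  +G: nom +32.300 → Σnom=51.220; wc +0.290/-0.095 → slack +2.090/-2.220; half-tol=0.193, Σhalf²=0.720438
  +H: nom +45.260 → Σnom=96.480; wc +0.060/-0.060 → slack +2.150/-2.280; half-tol=0.060, Σhalf²=0.724038
  -I: nom -12.100 → Σnom=84.380; wc +0.246/-0.246 → slack +2.396/-2.526; half-tol=0.246, Σhalf²=0.784554
Nominal = 84.380. Worst-case = [84.380 - 2.526, 84.380 + 2.396] = [81.854, 86.776]. RSS = √0.784554 = 0.886.

nominal=84.380 wc=[81.854,86.776] rss=0.886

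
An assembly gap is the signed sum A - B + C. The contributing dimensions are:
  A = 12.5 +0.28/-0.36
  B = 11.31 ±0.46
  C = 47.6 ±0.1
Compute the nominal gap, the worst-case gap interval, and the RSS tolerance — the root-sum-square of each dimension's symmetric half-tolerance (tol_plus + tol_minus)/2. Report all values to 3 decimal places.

Stack each dimension's contribution:
  +A: nom +12.500 → Σnom=12.500; wc +0.280/-0.360 → slack +0.280/-0.360; half-tol=0.320, Σhalf²=0.102400
  -B: nom -11.310 → Σnom=1.190; wc +0.460/-0.460 → slack +0.740/-0.820; half-tol=0.460, Σhalf²=0.314000
  +C: nom +47.600 → Σnom=48.790; wc +0.100/-0.100 → slack +0.840/-0.920; half-tol=0.100, Σhalf²=0.324000
Nominal = 48.790. Worst-case = [48.790 - 0.920, 48.790 + 0.840] = [47.870, 49.630]. RSS = √0.324000 = 0.569.

nominal=48.790 wc=[47.870,49.630] rss=0.569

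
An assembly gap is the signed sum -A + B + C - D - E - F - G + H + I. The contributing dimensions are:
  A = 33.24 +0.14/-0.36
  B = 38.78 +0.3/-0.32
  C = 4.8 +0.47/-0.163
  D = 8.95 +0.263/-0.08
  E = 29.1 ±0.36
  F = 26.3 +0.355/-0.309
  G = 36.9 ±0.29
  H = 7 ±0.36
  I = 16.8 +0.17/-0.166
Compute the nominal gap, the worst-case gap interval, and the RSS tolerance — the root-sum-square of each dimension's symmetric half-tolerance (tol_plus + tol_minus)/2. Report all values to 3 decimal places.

Stack each dimension's contribution:
  -A: nom -33.240 → Σnom=-33.240; wc +0.360/-0.140 → slack +0.360/-0.140; half-tol=0.250, Σhalf²=0.062500
  +B: nom +38.780 → Σnom=5.540; wc +0.300/-0.320 → slack +0.660/-0.460; half-tol=0.310, Σhalf²=0.158600
  +C: nom +4.800 → Σnom=10.340; wc +0.470/-0.163 → slack +1.130/-0.623; half-tol=0.317, Σhalf²=0.258772
  -D: nom -8.950 → Σnom=1.390; wc +0.080/-0.263 → slack +1.210/-0.886; half-tol=0.172, Σhalf²=0.288185
  -E: nom -29.100 → Σnom=-27.710; wc +0.360/-0.360 → slack +1.570/-1.246; half-tol=0.360, Σhalf²=0.417785
  -F: nom -26.300 → Σnom=-54.010; wc +0.309/-0.355 → slack +1.879/-1.601; half-tol=0.332, Σhalf²=0.528008
  -G: nom -36.900 → Σnom=-90.910; wc +0.290/-0.290 → slack +2.169/-1.891; half-tol=0.290, Σhalf²=0.612108
  +H: nom +7.000 → Σnom=-83.910; wc +0.360/-0.360 → slack +2.529/-2.251; half-tol=0.360, Σhalf²=0.741708
  +I: nom +16.800 → Σnom=-67.110; wc +0.170/-0.166 → slack +2.699/-2.417; half-tol=0.168, Σhalf²=0.769932
Nominal = -67.110. Worst-case = [-67.110 - 2.417, -67.110 + 2.699] = [-69.527, -64.411]. RSS = √0.769932 = 0.877.

nominal=-67.110 wc=[-69.527,-64.411] rss=0.877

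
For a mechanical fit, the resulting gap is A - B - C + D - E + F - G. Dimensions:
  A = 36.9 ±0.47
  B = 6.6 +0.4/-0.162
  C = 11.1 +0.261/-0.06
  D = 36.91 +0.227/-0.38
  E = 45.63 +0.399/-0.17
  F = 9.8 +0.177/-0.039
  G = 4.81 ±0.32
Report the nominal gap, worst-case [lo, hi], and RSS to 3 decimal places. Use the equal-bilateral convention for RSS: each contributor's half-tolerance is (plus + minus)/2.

Stack each dimension's contribution:
  +A: nom +36.900 → Σnom=36.900; wc +0.470/-0.470 → slack +0.470/-0.470; half-tol=0.470, Σhalf²=0.220900
  -B: nom -6.600 → Σnom=30.300; wc +0.162/-0.400 → slack +0.632/-0.870; half-tol=0.281, Σhalf²=0.299861
  -C: nom -11.100 → Σnom=19.200; wc +0.060/-0.261 → slack +0.692/-1.131; half-tol=0.161, Σhalf²=0.325621
  +D: nom +36.910 → Σnom=56.110; wc +0.227/-0.380 → slack +0.919/-1.511; half-tol=0.303, Σhalf²=0.417733
  -E: nom -45.630 → Σnom=10.480; wc +0.170/-0.399 → slack +1.089/-1.910; half-tol=0.285, Σhalf²=0.498674
  +F: nom +9.800 → Σnom=20.280; wc +0.177/-0.039 → slack +1.266/-1.949; half-tol=0.108, Σhalf²=0.510338
  -G: nom -4.810 → Σnom=15.470; wc +0.320/-0.320 → slack +1.586/-2.269; half-tol=0.320, Σhalf²=0.612738
Nominal = 15.470. Worst-case = [15.470 - 2.269, 15.470 + 1.586] = [13.201, 17.056]. RSS = √0.612738 = 0.783.

nominal=15.470 wc=[13.201,17.056] rss=0.783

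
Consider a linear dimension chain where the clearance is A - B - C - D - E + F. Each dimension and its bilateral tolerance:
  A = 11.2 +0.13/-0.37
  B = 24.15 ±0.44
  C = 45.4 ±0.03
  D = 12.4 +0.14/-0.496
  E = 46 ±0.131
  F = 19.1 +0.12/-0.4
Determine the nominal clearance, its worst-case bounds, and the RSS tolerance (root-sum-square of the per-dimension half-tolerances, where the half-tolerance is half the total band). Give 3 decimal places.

Stack each dimension's contribution:
  +A: nom +11.200 → Σnom=11.200; wc +0.130/-0.370 → slack +0.130/-0.370; half-tol=0.250, Σhalf²=0.062500
  -B: nom -24.150 → Σnom=-12.950; wc +0.440/-0.440 → slack +0.570/-0.810; half-tol=0.440, Σhalf²=0.256100
  -C: nom -45.400 → Σnom=-58.350; wc +0.030/-0.030 → slack +0.600/-0.840; half-tol=0.030, Σhalf²=0.257000
  -D: nom -12.400 → Σnom=-70.750; wc +0.496/-0.140 → slack +1.096/-0.980; half-tol=0.318, Σhalf²=0.358124
  -E: nom -46.000 → Σnom=-116.750; wc +0.131/-0.131 → slack +1.227/-1.111; half-tol=0.131, Σhalf²=0.375285
  +F: nom +19.100 → Σnom=-97.650; wc +0.120/-0.400 → slack +1.347/-1.511; half-tol=0.260, Σhalf²=0.442885
Nominal = -97.650. Worst-case = [-97.650 - 1.511, -97.650 + 1.347] = [-99.161, -96.303]. RSS = √0.442885 = 0.665.

nominal=-97.650 wc=[-99.161,-96.303] rss=0.665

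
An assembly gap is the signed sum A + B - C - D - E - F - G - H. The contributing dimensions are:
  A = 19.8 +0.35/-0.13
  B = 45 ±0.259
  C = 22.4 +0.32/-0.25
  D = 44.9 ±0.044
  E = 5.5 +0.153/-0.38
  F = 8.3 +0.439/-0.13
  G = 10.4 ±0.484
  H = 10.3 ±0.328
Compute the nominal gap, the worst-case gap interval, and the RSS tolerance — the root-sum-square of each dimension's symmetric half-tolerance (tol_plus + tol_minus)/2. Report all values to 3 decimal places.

Stack each dimension's contribution:
  +A: nom +19.800 → Σnom=19.800; wc +0.350/-0.130 → slack +0.350/-0.130; half-tol=0.240, Σhalf²=0.057600
  +B: nom +45.000 → Σnom=64.800; wc +0.259/-0.259 → slack +0.609/-0.389; half-tol=0.259, Σhalf²=0.124681
  -C: nom -22.400 → Σnom=42.400; wc +0.250/-0.320 → slack +0.859/-0.709; half-tol=0.285, Σhalf²=0.205906
  -D: nom -44.900 → Σnom=-2.500; wc +0.044/-0.044 → slack +0.903/-0.753; half-tol=0.044, Σhalf²=0.207842
  -E: nom -5.500 → Σnom=-8.000; wc +0.380/-0.153 → slack +1.283/-0.906; half-tol=0.267, Σhalf²=0.278864
  -F: nom -8.300 → Σnom=-16.300; wc +0.130/-0.439 → slack +1.413/-1.345; half-tol=0.284, Σhalf²=0.359805
  -G: nom -10.400 → Σnom=-26.700; wc +0.484/-0.484 → slack +1.897/-1.829; half-tol=0.484, Σhalf²=0.594060
  -H: nom -10.300 → Σnom=-37.000; wc +0.328/-0.328 → slack +2.225/-2.157; half-tol=0.328, Σhalf²=0.701645
Nominal = -37.000. Worst-case = [-37.000 - 2.157, -37.000 + 2.225] = [-39.157, -34.775]. RSS = √0.701645 = 0.838.

nominal=-37.000 wc=[-39.157,-34.775] rss=0.838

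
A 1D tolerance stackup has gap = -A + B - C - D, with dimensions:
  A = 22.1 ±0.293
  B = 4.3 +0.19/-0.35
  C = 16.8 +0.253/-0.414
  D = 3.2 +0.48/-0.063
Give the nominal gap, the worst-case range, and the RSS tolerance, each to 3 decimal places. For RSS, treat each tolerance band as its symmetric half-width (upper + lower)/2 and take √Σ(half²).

nominal=-37.800 wc=[-39.176,-36.840] rss=0.586

Stack each dimension's contribution:
  -A: nom -22.100 → Σnom=-22.100; wc +0.293/-0.293 → slack +0.293/-0.293; half-tol=0.293, Σhalf²=0.085849
  +B: nom +4.300 → Σnom=-17.800; wc +0.190/-0.350 → slack +0.483/-0.643; half-tol=0.270, Σhalf²=0.158749
  -C: nom -16.800 → Σnom=-34.600; wc +0.414/-0.253 → slack +0.897/-0.896; half-tol=0.334, Σhalf²=0.269971
  -D: nom -3.200 → Σnom=-37.800; wc +0.063/-0.480 → slack +0.960/-1.376; half-tol=0.271, Σhalf²=0.343683
Nominal = -37.800. Worst-case = [-37.800 - 1.376, -37.800 + 0.960] = [-39.176, -36.840]. RSS = √0.343683 = 0.586.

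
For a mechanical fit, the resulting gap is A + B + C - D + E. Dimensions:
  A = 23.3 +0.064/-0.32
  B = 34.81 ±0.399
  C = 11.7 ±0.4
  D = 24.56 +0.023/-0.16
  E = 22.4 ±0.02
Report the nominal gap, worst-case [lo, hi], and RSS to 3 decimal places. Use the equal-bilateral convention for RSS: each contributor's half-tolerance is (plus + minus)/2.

nominal=67.650 wc=[66.488,68.693] rss=0.604

Stack each dimension's contribution:
  +A: nom +23.300 → Σnom=23.300; wc +0.064/-0.320 → slack +0.064/-0.320; half-tol=0.192, Σhalf²=0.036864
  +B: nom +34.810 → Σnom=58.110; wc +0.399/-0.399 → slack +0.463/-0.719; half-tol=0.399, Σhalf²=0.196065
  +C: nom +11.700 → Σnom=69.810; wc +0.400/-0.400 → slack +0.863/-1.119; half-tol=0.400, Σhalf²=0.356065
  -D: nom -24.560 → Σnom=45.250; wc +0.160/-0.023 → slack +1.023/-1.142; half-tol=0.091, Σhalf²=0.364437
  +E: nom +22.400 → Σnom=67.650; wc +0.020/-0.020 → slack +1.043/-1.162; half-tol=0.020, Σhalf²=0.364837
Nominal = 67.650. Worst-case = [67.650 - 1.162, 67.650 + 1.043] = [66.488, 68.693]. RSS = √0.364837 = 0.604.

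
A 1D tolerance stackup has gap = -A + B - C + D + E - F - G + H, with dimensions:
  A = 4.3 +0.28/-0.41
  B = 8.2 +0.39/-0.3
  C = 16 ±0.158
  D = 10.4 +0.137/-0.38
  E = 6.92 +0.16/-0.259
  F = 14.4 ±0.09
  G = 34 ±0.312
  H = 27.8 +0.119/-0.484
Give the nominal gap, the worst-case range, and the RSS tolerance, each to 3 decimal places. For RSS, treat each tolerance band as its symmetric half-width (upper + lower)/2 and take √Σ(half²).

nominal=-15.380 wc=[-17.643,-13.604] rss=0.755

Stack each dimension's contribution:
  -A: nom -4.300 → Σnom=-4.300; wc +0.410/-0.280 → slack +0.410/-0.280; half-tol=0.345, Σhalf²=0.119025
  +B: nom +8.200 → Σnom=3.900; wc +0.390/-0.300 → slack +0.800/-0.580; half-tol=0.345, Σhalf²=0.238050
  -C: nom -16.000 → Σnom=-12.100; wc +0.158/-0.158 → slack +0.958/-0.738; half-tol=0.158, Σhalf²=0.263014
  +D: nom +10.400 → Σnom=-1.700; wc +0.137/-0.380 → slack +1.095/-1.118; half-tol=0.259, Σhalf²=0.329836
  +E: nom +6.920 → Σnom=5.220; wc +0.160/-0.259 → slack +1.255/-1.377; half-tol=0.210, Σhalf²=0.373726
  -F: nom -14.400 → Σnom=-9.180; wc +0.090/-0.090 → slack +1.345/-1.467; half-tol=0.090, Σhalf²=0.381826
  -G: nom -34.000 → Σnom=-43.180; wc +0.312/-0.312 → slack +1.657/-1.779; half-tol=0.312, Σhalf²=0.479170
  +H: nom +27.800 → Σnom=-15.380; wc +0.119/-0.484 → slack +1.776/-2.263; half-tol=0.301, Σhalf²=0.570073
Nominal = -15.380. Worst-case = [-15.380 - 2.263, -15.380 + 1.776] = [-17.643, -13.604]. RSS = √0.570073 = 0.755.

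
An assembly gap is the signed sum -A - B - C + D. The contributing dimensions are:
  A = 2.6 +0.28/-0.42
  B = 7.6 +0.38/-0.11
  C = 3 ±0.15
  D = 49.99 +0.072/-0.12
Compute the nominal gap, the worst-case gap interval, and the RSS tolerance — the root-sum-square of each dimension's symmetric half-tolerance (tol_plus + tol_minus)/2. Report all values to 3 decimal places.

nominal=36.790 wc=[35.860,37.542] rss=0.463

Stack each dimension's contribution:
  -A: nom -2.600 → Σnom=-2.600; wc +0.420/-0.280 → slack +0.420/-0.280; half-tol=0.350, Σhalf²=0.122500
  -B: nom -7.600 → Σnom=-10.200; wc +0.110/-0.380 → slack +0.530/-0.660; half-tol=0.245, Σhalf²=0.182525
  -C: nom -3.000 → Σnom=-13.200; wc +0.150/-0.150 → slack +0.680/-0.810; half-tol=0.150, Σhalf²=0.205025
  +D: nom +49.990 → Σnom=36.790; wc +0.072/-0.120 → slack +0.752/-0.930; half-tol=0.096, Σhalf²=0.214241
Nominal = 36.790. Worst-case = [36.790 - 0.930, 36.790 + 0.752] = [35.860, 37.542]. RSS = √0.214241 = 0.463.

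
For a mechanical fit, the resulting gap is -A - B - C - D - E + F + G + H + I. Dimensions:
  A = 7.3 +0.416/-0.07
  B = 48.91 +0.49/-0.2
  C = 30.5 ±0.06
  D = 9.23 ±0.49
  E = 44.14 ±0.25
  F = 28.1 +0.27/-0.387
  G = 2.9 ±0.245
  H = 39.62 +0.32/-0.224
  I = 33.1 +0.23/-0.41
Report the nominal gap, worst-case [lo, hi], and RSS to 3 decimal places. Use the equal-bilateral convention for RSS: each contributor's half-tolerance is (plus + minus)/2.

nominal=-36.360 wc=[-39.332,-34.225] rss=0.910

Stack each dimension's contribution:
  -A: nom -7.300 → Σnom=-7.300; wc +0.070/-0.416 → slack +0.070/-0.416; half-tol=0.243, Σhalf²=0.059049
  -B: nom -48.910 → Σnom=-56.210; wc +0.200/-0.490 → slack +0.270/-0.906; half-tol=0.345, Σhalf²=0.178074
  -C: nom -30.500 → Σnom=-86.710; wc +0.060/-0.060 → slack +0.330/-0.966; half-tol=0.060, Σhalf²=0.181674
  -D: nom -9.230 → Σnom=-95.940; wc +0.490/-0.490 → slack +0.820/-1.456; half-tol=0.490, Σhalf²=0.421774
  -E: nom -44.140 → Σnom=-140.080; wc +0.250/-0.250 → slack +1.070/-1.706; half-tol=0.250, Σhalf²=0.484274
  +F: nom +28.100 → Σnom=-111.980; wc +0.270/-0.387 → slack +1.340/-2.093; half-tol=0.329, Σhalf²=0.592186
  +G: nom +2.900 → Σnom=-109.080; wc +0.245/-0.245 → slack +1.585/-2.338; half-tol=0.245, Σhalf²=0.652211
  +H: nom +39.620 → Σnom=-69.460; wc +0.320/-0.224 → slack +1.905/-2.562; half-tol=0.272, Σhalf²=0.726195
  +I: nom +33.100 → Σnom=-36.360; wc +0.230/-0.410 → slack +2.135/-2.972; half-tol=0.320, Σhalf²=0.828595
Nominal = -36.360. Worst-case = [-36.360 - 2.972, -36.360 + 2.135] = [-39.332, -34.225]. RSS = √0.828595 = 0.910.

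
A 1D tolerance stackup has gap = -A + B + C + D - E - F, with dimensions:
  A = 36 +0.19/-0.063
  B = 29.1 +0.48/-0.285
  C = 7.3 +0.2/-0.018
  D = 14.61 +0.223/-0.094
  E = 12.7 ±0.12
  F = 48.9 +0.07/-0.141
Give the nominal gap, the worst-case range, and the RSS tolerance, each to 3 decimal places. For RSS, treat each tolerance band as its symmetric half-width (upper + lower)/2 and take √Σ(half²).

Stack each dimension's contribution:
  -A: nom -36.000 → Σnom=-36.000; wc +0.063/-0.190 → slack +0.063/-0.190; half-tol=0.127, Σhalf²=0.016002
  +B: nom +29.100 → Σnom=-6.900; wc +0.480/-0.285 → slack +0.543/-0.475; half-tol=0.382, Σhalf²=0.162308
  +C: nom +7.300 → Σnom=0.400; wc +0.200/-0.018 → slack +0.743/-0.493; half-tol=0.109, Σhalf²=0.174189
  +D: nom +14.610 → Σnom=15.010; wc +0.223/-0.094 → slack +0.966/-0.587; half-tol=0.159, Σhalf²=0.199312
  -E: nom -12.700 → Σnom=2.310; wc +0.120/-0.120 → slack +1.086/-0.707; half-tol=0.120, Σhalf²=0.213712
  -F: nom -48.900 → Σnom=-46.590; wc +0.141/-0.070 → slack +1.227/-0.777; half-tol=0.105, Σhalf²=0.224842
Nominal = -46.590. Worst-case = [-46.590 - 0.777, -46.590 + 1.227] = [-47.367, -45.363]. RSS = √0.224842 = 0.474.

nominal=-46.590 wc=[-47.367,-45.363] rss=0.474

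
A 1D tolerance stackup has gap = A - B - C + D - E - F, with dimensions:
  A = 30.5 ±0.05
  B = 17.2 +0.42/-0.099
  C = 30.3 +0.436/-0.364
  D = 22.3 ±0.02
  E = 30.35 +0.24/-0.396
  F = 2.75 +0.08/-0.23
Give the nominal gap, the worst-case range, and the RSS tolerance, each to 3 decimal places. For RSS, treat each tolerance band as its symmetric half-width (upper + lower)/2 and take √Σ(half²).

Stack each dimension's contribution:
  +A: nom +30.500 → Σnom=30.500; wc +0.050/-0.050 → slack +0.050/-0.050; half-tol=0.050, Σhalf²=0.002500
  -B: nom -17.200 → Σnom=13.300; wc +0.099/-0.420 → slack +0.149/-0.470; half-tol=0.260, Σhalf²=0.069840
  -C: nom -30.300 → Σnom=-17.000; wc +0.364/-0.436 → slack +0.513/-0.906; half-tol=0.400, Σhalf²=0.229840
  +D: nom +22.300 → Σnom=5.300; wc +0.020/-0.020 → slack +0.533/-0.926; half-tol=0.020, Σhalf²=0.230240
  -E: nom -30.350 → Σnom=-25.050; wc +0.396/-0.240 → slack +0.929/-1.166; half-tol=0.318, Σhalf²=0.331364
  -F: nom -2.750 → Σnom=-27.800; wc +0.230/-0.080 → slack +1.159/-1.246; half-tol=0.155, Σhalf²=0.355389
Nominal = -27.800. Worst-case = [-27.800 - 1.246, -27.800 + 1.159] = [-29.046, -26.641]. RSS = √0.355389 = 0.596.

nominal=-27.800 wc=[-29.046,-26.641] rss=0.596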